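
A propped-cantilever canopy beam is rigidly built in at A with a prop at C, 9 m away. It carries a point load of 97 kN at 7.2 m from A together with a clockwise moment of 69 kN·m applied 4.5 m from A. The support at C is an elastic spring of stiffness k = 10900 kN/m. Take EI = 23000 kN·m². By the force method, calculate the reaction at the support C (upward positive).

Release the roller at C. Primary structure: cantilever fixed at A.
Deflection at C on the released cantilever, summing each load's contribution:
  point load 97 at a = 7.2: Pa²(3L − a)/(6EI) = 16594/EI
  clockwise couple 69 at a = 4.5: M₀a(2L − a)/(2EI) = 2096/EI
  δ_0 = 18690/EI
Tip deflection under a unit load at C: L³/(3EI) = 243/EI.
With EI = 23000 kN·m²: δ_0 = 0.8126 m and δ_{CC} = 0.010565 m/kN.
Compatibility — the spring shortens by R_C/k under the reaction it provides: δ_0 − R_C·δ_{CC} = R_C/k. With 1/k = 0.000092 m/kN, R_C = δ_0 / (δ_{CC} + 1/k) = 0.8126 / (0.010565 + 0.000092) = 76.25 kN.

R_C = 76.25 kN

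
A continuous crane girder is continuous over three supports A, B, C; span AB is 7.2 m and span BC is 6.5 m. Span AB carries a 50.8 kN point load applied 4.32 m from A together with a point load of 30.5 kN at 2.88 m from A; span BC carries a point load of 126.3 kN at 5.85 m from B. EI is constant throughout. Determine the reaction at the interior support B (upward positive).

R_B = 77.43 kN

Take M_B as the redundant. Released structure: two simple spans AB and BC with a hinge at B.
Rotations at B on the released spans (each span's end-slope, ×1/EI):
  span AB: point load 50.8 at a = 4.32: Pab(L + a)/(6LEI) = 168.5/EI
  span AB: point load 30.5 at a = 2.88: Pab(L + a)/(6LEI) = 88.54/EI
  span BC: point load 126.3 at a = 5.85: Pab(L + b)/(6LEI) = 88.05/EI
  relative rotation θ_0 = (257.1 + 88.05)/EI = 345.1/EI
A unit hogging moment at B produces rotation L₁/(3EI) + L₂/(3EI) = 4.567/EI.
Slope continuity at B: θ_0 = M_B·4.567/EI, so M_B = 345.1/4.567 = 75.58 kN·m (hogging).
Span AB, ΣM about A with M_B applied at B: R_B^{AB}·7.2 = 307.3 + 75.58, so R_B^{AB} = 53.18 kN and R_A = 81.3 − 53.18 = 28.12 kN.
Span BC, ΣM about C: R_B^{BC}·6.5 = 82.09 + 75.58, so R_B^{BC} = 24.26 kN and R_C = 126.3 − 24.26 = 102 kN.
R_B = 53.18 + 24.26 = 77.43 kN.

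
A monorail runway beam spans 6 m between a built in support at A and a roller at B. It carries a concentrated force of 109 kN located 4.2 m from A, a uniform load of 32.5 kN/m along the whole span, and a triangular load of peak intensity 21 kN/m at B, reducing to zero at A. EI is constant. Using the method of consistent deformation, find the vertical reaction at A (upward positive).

R_A = 197.8 kN

Take the reaction at B as the redundant and release it; the primary structure is a cantilever fixed at A.
Free-end deflection of the primary structure under the applied loading (downward +):
  point load 109 at a = 4.2: Pa²(3L − a)/(6EI) = 4422/EI
  UDL 32.5: wL⁴/(8EI) = 5265/EI
  triangular load, peak 21 at the free end: 11w₀L⁴/(120EI) = 2495/EI
  δ_0 = 12182/EI
Flexibility coefficient — unit upward force at B: δ_{BB} = L³/(3EI) = 72/EI.
Compatibility at B: δ_0 − R_B·δ_{BB} = 0, so R_B = 12182/72 = 169.2 kN.
Vertical equilibrium: R_A = ΣP − R_B = 367 − 169.2 = 197.8 kN.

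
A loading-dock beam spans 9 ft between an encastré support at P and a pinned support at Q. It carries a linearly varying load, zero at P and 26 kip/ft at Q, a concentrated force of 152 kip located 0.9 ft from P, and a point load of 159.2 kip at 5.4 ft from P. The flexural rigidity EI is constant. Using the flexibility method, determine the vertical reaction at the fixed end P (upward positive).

R_P = 292.9 kip

Take the reaction at Q as the redundant and release it; the primary structure is a cantilever fixed at P.
Deflection at Q on the released cantilever, summing each load's contribution:
  triangular load, peak 26 at the free end: 11w₀L⁴/(120EI) = 15637/EI
  point load 152 at a = 0.9: Pa²(3L − a)/(6EI) = 535.6/EI
  point load 159.2 at a = 5.4: Pa²(3L − a)/(6EI) = 16712/EI
  δ_0 = 32885/EI
Tip deflection under a unit load at Q: L³/(3EI) = 243/EI.
Compatibility at Q: δ_0 − R_Q·δ_{QQ} = 0, so R_Q = 32885/243 = 135.3 kip.
Vertical equilibrium: R_P = ΣP − R_Q = 428.2 − 135.3 = 292.9 kip.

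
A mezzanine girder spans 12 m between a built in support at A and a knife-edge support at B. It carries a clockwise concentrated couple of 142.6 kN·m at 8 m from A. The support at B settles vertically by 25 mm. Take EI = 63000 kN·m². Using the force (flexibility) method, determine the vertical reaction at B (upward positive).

Choose R_B as the redundant. The primary structure is the cantilever fixed at A.
Primary-structure tip deflection at B by superposition:
  clockwise couple 142.6 at a = 8: M₀a(2L − a)/(2EI) = 9126/EI
Tip deflection under a unit load at B: L³/(3EI) = 576/EI.
With EI = 63000 kN·m²: δ_0 = 0.14486 m and δ_{BB} = 0.009143 m/kN.
Compatibility — the beam at B must follow the support down by 0.025 m: δ_0 − R_B·δ_{BB} = 0.025, so R_B = (0.14486 − 0.025)/0.009143 = 13.11 kN.

R_B = 13.11 kN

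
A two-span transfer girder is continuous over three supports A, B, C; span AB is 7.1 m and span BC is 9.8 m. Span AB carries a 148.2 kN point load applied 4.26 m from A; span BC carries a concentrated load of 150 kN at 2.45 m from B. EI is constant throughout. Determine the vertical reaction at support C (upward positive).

R_C = 14.57 kN

Insert a hinge at B; M_B is the redundant, and each span becomes simply supported.
Rotations at B on the released spans (each span's end-slope, ×1/EI):
  span AB: point load 148.2 at a = 4.26: Pab(L + a)/(6LEI) = 478.1/EI
  span BC: point load 150 at a = 2.45: Pab(L + b)/(6LEI) = 787.8/EI
  relative rotation θ_0 = (478.1 + 787.8)/EI = 1266/EI
A unit hogging moment at B produces rotation L₁/(3EI) + L₂/(3EI) = 5.633/EI.
Slope continuity at B: θ_0 = M_B·5.633/EI, so M_B = 1266/5.633 = 224.7 kN·m (hogging).
Span BC, ΣM about C: R_B^{BC}·9.8 = 1102 + 224.7, so R_B^{BC} = 135.4 kN and R_C = 150 − 135.4 = 14.57 kN.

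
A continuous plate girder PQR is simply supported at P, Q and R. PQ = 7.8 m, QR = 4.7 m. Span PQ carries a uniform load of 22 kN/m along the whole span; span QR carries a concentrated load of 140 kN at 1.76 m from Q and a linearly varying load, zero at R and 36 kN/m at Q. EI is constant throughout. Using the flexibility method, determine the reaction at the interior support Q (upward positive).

Release continuity at Q by inserting a hinge; the redundant is the internal moment M_Q. The primary structure is two simply-supported spans PQ and QR.
Rotations at Q on the released spans (each span's end-slope, ×1/EI):
  span PQ: UDL 22: wL³/(24EI) = 435/EI
  span QR: point load 140 at a = 1.76: Pab(L + b)/(6LEI) = 196.3/EI
  span QR: triangular load, peak 36: w₀L³/(45EI) = 83.06/EI
  relative rotation θ_0 = (435 + 279.3)/EI = 714.3/EI
A unit hogging moment at Q produces rotation L₁/(3EI) + L₂/(3EI) = 4.167/EI.
Compatibility: M_Q·(L₁+L₂)/(3EI) = θ_0, giving M_Q = 171.4 kN·m (hogging).
Span PQ, ΣM about P with M_Q applied at Q: R_Q^{PQ}·7.8 = 669.2 + 171.4, so R_Q^{PQ} = 107.8 kN and R_P = 171.6 − 107.8 = 63.82 kN.
Span QR, ΣM about R: R_Q^{QR}·4.7 = 676.7 + 171.4, so R_Q^{QR} = 180.5 kN and R_R = 224.6 − 180.5 = 44.15 kN.
R_Q = 107.8 + 180.5 = 288.2 kN.

R_Q = 288.2 kN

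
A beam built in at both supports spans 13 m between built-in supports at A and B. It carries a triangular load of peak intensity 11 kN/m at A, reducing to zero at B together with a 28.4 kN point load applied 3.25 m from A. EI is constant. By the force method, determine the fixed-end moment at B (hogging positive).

M_B = 79.27 kN·m

Take the two fixed-end moments M_A, M_B as redundants; the released structure is the simple span AB.
On the primary (simply-supported) span, the end slopes from the loading are:
  at A: triangular load, peak 11: w₀L³/(45EI) = 537/EI
  at B: triangular load, peak 11: 7w₀L³/(360EI) = 469.9/EI
  at A: point load 28.4 at a = 3.25: Pab(L + b)/(6LEI) = 262.5/EI
  at B: point load 28.4 at a = 3.25: Pab(L + a)/(6LEI) = 187.5/EI
  θ_A0 = 799.5/EI,  θ_B0 = 657.4/EI
Flexibility coefficients: a unit moment at one end gives L/(3EI) there and L/(6EI) at the far end, so f₁₁ = f₂₂ = 4.333/EI and f₁₂ = f₂₁ = 2.167/EI.
Compatibility — zero rotation at each built-in end:
  4.333 M_A + 2.167 M_B = 799.5
  2.167 M_A + 4.333 M_B = 657.4
Solving the pair gives M_A = 144.9 kN·m and M_B = 79.27 kN·m (hogging).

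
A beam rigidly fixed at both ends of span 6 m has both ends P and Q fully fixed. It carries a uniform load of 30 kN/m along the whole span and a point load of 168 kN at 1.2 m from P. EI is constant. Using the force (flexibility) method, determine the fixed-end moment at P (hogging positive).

Release both end moments; the primary structure is a simply-supported span PQ with redundants M_P and M_Q.
On the primary (simply-supported) span, the end slopes from the loading are:
  at P: UDL 30: wL³/(24EI) = 270/EI
  at Q: UDL 30: wL³/(24EI) = 270/EI
  at P: point load 168 at a = 1.2: Pab(L + b)/(6LEI) = 290.3/EI
  at Q: point load 168 at a = 1.2: Pab(L + a)/(6LEI) = 193.5/EI
  θ_P0 = 560.3/EI,  θ_Q0 = 463.5/EI
Flexibility coefficients: a unit moment at one end gives L/(3EI) there and L/(6EI) at the far end, so f₁₁ = f₂₂ = 2/EI and f₁₂ = f₂₁ = 1/EI.
Compatibility — zero rotation at each built-in end:
  2 M_P + 1 M_Q = 560.3
  1 M_P + 2 M_Q = 463.5
Solving the pair gives M_P = 219 kN·m and M_Q = 122.3 kN·m (hogging).

M_P = 219 kN·m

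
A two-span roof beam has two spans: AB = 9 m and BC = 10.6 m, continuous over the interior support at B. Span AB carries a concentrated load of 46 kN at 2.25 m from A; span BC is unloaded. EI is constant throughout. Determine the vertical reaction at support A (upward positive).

R_A = 32.02 kN

Release continuity at B by inserting a hinge; the redundant is the internal moment M_B. The primary structure is two simply-supported spans AB and BC.
Rotations at B on the released spans (each span's end-slope, ×1/EI):
  span AB: point load 46 at a = 2.25: Pab(L + a)/(6LEI) = 145.5/EI
  relative rotation θ_0 = (145.5 + 0)/EI = 145.5/EI
A unit hogging moment at B produces rotation L₁/(3EI) + L₂/(3EI) = 6.533/EI.
Slope continuity at B: θ_0 = M_B·6.533/EI, so M_B = 145.5/6.533 = 22.28 kN·m (hogging).
Span AB, ΣM about A with M_B applied at B: R_B^{AB}·9 = 103.5 + 22.28, so R_B^{AB} = 13.98 kN and R_A = 46 − 13.98 = 32.02 kN.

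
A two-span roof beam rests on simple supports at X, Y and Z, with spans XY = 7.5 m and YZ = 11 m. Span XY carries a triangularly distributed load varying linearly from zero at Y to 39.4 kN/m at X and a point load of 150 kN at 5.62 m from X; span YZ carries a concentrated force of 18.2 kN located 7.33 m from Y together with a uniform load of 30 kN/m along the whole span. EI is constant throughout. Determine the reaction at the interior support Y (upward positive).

Release continuity at Y by inserting a hinge; the redundant is the internal moment M_Y. The primary structure is two simply-supported spans XY and YZ.
End slopes at the hinge Y, treating each span as simply supported:
  span XY: triangular load, peak 39.4: 7w₀L³/(360EI) = 323.2/EI
  span XY: point load 150 at a = 5.62: Pab(L + a)/(6LEI) = 462.1/EI
  span YZ: point load 18.2 at a = 7.33: Pab(L + b)/(6LEI) = 108.8/EI
  span YZ: UDL 30: wL³/(24EI) = 1664/EI
  relative rotation θ_0 = (785.3 + 1773)/EI = 2558/EI
A unit hogging moment at Y produces rotation L₁/(3EI) + L₂/(3EI) = 6.167/EI.
Compatibility: M_Y·(L₁+L₂)/(3EI) = θ_0, giving M_Y = 414.8 kN·m (hogging).
Span XY, ΣM about X with M_Y applied at Y: R_Y^{XY}·7.5 = 1212 + 414.8, so R_Y^{XY} = 217 kN and R_X = 297.8 − 217 = 80.8 kN.
Span YZ, ΣM about Z: R_Y^{YZ}·11 = 1882 + 414.8, so R_Y^{YZ} = 208.8 kN and R_Z = 348.2 − 208.8 = 139.4 kN.
R_Y = 217 + 208.8 = 425.7 kN.

R_Y = 425.7 kN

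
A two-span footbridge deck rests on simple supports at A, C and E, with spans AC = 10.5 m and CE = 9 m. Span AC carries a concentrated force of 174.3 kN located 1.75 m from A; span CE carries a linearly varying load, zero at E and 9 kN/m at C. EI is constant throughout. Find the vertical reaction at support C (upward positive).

Insert a hinge at C; M_C is the redundant, and each span becomes simply supported.
Rotations at C on the released spans (each span's end-slope, ×1/EI):
  span AC: point load 174.3 at a = 1.75: Pab(L + a)/(6LEI) = 519/EI
  span CE: triangular load, peak 9: w₀L³/(45EI) = 145.8/EI
  relative rotation θ_0 = (519 + 145.8)/EI = 664.8/EI
A unit hogging moment at C produces rotation L₁/(3EI) + L₂/(3EI) = 6.5/EI.
Slope continuity at C: θ_0 = M_C·6.5/EI, so M_C = 664.8/6.5 = 102.3 kN·m (hogging).
Span AC, ΣM about A with M_C applied at C: R_C^{AC}·10.5 = 305 + 102.3, so R_C^{AC} = 38.79 kN and R_A = 174.3 − 38.79 = 135.5 kN.
Span CE, ΣM about E: R_C^{CE}·9 = 243 + 102.3, so R_C^{CE} = 38.36 kN and R_E = 40.5 − 38.36 = 2.136 kN.
R_C = 38.79 + 38.36 = 77.15 kN.

R_C = 77.15 kN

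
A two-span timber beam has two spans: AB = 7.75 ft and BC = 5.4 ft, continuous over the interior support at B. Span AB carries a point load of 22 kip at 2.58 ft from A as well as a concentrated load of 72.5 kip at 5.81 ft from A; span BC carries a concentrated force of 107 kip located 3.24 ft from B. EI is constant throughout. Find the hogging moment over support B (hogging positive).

M_B = 109.1 kip·ft

Take M_B as the redundant. Released structure: two simple spans AB and BC with a hinge at B.
End slopes at the hinge B, treating each span as simply supported:
  span AB: point load 22 at a = 2.58: Pab(L + a)/(6LEI) = 65.19/EI
  span AB: point load 72.5 at a = 5.81: Pab(L + a)/(6LEI) = 238.3/EI
  span BC: point load 107 at a = 3.24: Pab(L + b)/(6LEI) = 174.7/EI
  relative rotation θ_0 = (303.5 + 174.7)/EI = 478.2/EI
A unit hogging moment at B produces rotation L₁/(3EI) + L₂/(3EI) = 4.383/EI.
Compatibility: M_B·(L₁+L₂)/(3EI) = θ_0, giving M_B = 109.1 kip·ft (hogging).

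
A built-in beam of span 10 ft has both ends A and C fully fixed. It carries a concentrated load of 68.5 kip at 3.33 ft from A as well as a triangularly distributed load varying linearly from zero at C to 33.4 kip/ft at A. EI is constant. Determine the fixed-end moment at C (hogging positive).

M_C = 162 kip·ft

Release both end moments; the primary structure is a simply-supported span AC with redundants M_A and M_C.
End rotations of the released simple span under the applied load (×1/EI):
  at A: point load 68.5 at a = 3.33: Pab(L + b)/(6LEI) = 422.7/EI
  at C: point load 68.5 at a = 3.33: Pab(L + a)/(6LEI) = 338/EI
  at A: triangular load, peak 33.4: w₀L³/(45EI) = 742.2/EI
  at C: triangular load, peak 33.4: 7w₀L³/(360EI) = 649.4/EI
  θ_A0 = 1165/EI,  θ_C0 = 987.5/EI
Flexibility coefficients: a unit moment at one end gives L/(3EI) there and L/(6EI) at the far end, so f₁₁ = f₂₂ = 3.333/EI and f₁₂ = f₂₁ = 1.667/EI.
Compatibility — zero rotation at each built-in end:
  3.333 M_A + 1.667 M_C = 1165
  1.667 M_A + 3.333 M_C = 987.5
Solving the pair gives M_A = 268.5 kip·ft and M_C = 162 kip·ft (hogging).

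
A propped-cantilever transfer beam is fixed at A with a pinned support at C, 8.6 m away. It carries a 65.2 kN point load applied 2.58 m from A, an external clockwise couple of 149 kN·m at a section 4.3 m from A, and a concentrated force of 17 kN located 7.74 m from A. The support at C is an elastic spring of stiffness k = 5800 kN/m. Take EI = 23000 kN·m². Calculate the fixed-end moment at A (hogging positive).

M_A = 95.31 kN·m

Release the roller at C. Primary structure: cantilever fixed at A.
Free-end deflection of the primary structure under the applied loading (downward +):
  point load 65.2 at a = 2.58: Pa²(3L − a)/(6EI) = 1680/EI
  clockwise couple 149 at a = 4.3: M₀a(2L − a)/(2EI) = 4133/EI
  point load 17 at a = 7.74: Pa²(3L − a)/(6EI) = 3065/EI
  δ_0 = 8878/EI
Tip deflection under a unit load at C: L³/(3EI) = 212/EI.
With EI = 23000 kN·m²: δ_0 = 0.38598 m and δ_{CC} = 0.009218 m/kN.
Compatibility — the spring shortens by R_C/k under the reaction it provides: δ_0 − R_C·δ_{CC} = R_C/k. With 1/k = 0.000172 m/kN, R_C = δ_0 / (δ_{CC} + 1/k) = 0.38598 / (0.009218 + 0.000172) = 41.1 kN.
Moment equilibrium about A: M_A = Σ(load moments about A) − R_C·L = 448.8 − 41.1×8.6 = 95.31 kN·m.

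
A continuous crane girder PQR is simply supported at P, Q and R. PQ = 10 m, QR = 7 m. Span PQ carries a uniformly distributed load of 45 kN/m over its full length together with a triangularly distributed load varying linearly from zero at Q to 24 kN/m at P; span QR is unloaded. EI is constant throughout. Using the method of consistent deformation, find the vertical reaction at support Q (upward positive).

Take M_Q as the redundant. Released structure: two simple spans PQ and QR with a hinge at Q.
Discontinuity in slope at Q on the released structure — sum the simple-span end rotations:
  span PQ: UDL 45: wL³/(24EI) = 1875/EI
  span PQ: triangular load, peak 24: 7w₀L³/(360EI) = 466.7/EI
  relative rotation θ_0 = (2342 + 0)/EI = 2342/EI
A unit hogging moment at Q produces rotation L₁/(3EI) + L₂/(3EI) = 5.667/EI.
Compatibility: M_Q·(L₁+L₂)/(3EI) = θ_0, giving M_Q = 413.2 kN·m (hogging).
Span PQ, ΣM about P with M_Q applied at Q: R_Q^{PQ}·10 = 2650 + 413.2, so R_Q^{PQ} = 306.3 kN and R_P = 570 − 306.3 = 263.7 kN.
Span QR, ΣM about R: R_Q^{QR}·7 = 0 + 413.2, so R_Q^{QR} = 59.03 kN and R_R = 0 − 59.03 = -59.03 kN.
R_Q = 306.3 + 59.03 = 365.4 kN.

R_Q = 365.4 kN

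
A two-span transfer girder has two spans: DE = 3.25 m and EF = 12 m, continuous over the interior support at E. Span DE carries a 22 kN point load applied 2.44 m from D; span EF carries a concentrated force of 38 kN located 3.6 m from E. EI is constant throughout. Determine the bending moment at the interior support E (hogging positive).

Insert a hinge at E; M_E is the redundant, and each span becomes simply supported.
Rotations at E on the released spans (each span's end-slope, ×1/EI):
  span DE: point load 22 at a = 2.44: Pab(L + a)/(6LEI) = 12.69/EI
  span EF: point load 38 at a = 3.6: Pab(L + b)/(6LEI) = 325.6/EI
  relative rotation θ_0 = (12.69 + 325.6)/EI = 338.3/EI
A unit hogging moment at E produces rotation L₁/(3EI) + L₂/(3EI) = 5.083/EI.
Compatibility: M_E·(L₁+L₂)/(3EI) = θ_0, giving M_E = 66.55 kN·m (hogging).

M_E = 66.55 kN·m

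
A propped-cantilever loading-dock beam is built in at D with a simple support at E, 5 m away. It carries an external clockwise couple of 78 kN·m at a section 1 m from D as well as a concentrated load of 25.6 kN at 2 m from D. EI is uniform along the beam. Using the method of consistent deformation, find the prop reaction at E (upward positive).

R_E = 13.75 kN

Remove the prop at E; the released (primary) structure is a cantilever built in at D.
Primary-structure tip deflection at E by superposition:
  clockwise couple 78 at a = 1: M₀a(2L − a)/(2EI) = 351/EI
  point load 25.6 at a = 2: Pa²(3L − a)/(6EI) = 221.9/EI
  δ_0 = 572.9/EI
Flexibility coefficient — unit upward force at E: δ_{EE} = L³/(3EI) = 41.67/EI.
The prop prevents deflection at E: R_E = δ_0/δ_{EE} = 572.9/41.67 = 13.75 kN.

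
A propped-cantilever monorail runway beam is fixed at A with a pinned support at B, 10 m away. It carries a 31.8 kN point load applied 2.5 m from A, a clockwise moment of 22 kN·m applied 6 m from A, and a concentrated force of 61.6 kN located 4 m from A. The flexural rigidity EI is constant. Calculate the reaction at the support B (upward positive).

R_B = 18.32 kN

Remove the prop at B; the released (primary) structure is a cantilever built in at A.
Downward deflection at the released point B due to the loads:
  point load 31.8 at a = 2.5: Pa²(3L − a)/(6EI) = 910.9/EI
  clockwise couple 22 at a = 6: M₀a(2L − a)/(2EI) = 924/EI
  point load 61.6 at a = 4: Pa²(3L − a)/(6EI) = 4271/EI
  δ_0 = 6106/EI
Tip deflection under a unit load at B: L³/(3EI) = 333.3/EI.
Compatibility at B: δ_0 − R_B·δ_{BB} = 0, so R_B = 6106/333.3 = 18.32 kN.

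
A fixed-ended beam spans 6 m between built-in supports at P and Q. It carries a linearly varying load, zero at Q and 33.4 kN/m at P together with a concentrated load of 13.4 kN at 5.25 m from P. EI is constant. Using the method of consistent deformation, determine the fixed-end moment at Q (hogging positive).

M_Q = 47.77 kN·m

Release both end moments; the primary structure is a simply-supported span PQ with redundants M_P and M_Q.
On the primary (simply-supported) span, the end slopes from the loading are:
  at P: triangular load, peak 33.4: w₀L³/(45EI) = 160.3/EI
  at Q: triangular load, peak 33.4: 7w₀L³/(360EI) = 140.3/EI
  at P: point load 13.4 at a = 5.25: Pab(L + b)/(6LEI) = 9.893/EI
  at Q: point load 13.4 at a = 5.25: Pab(L + a)/(6LEI) = 16.49/EI
  θ_P0 = 170.2/EI,  θ_Q0 = 156.8/EI
Flexibility coefficients: a unit moment at one end gives L/(3EI) there and L/(6EI) at the far end, so f₁₁ = f₂₂ = 2/EI and f₁₂ = f₂₁ = 1/EI.
Compatibility — zero rotation at each built-in end:
  2 M_P + 1 M_Q = 170.2
  1 M_P + 2 M_Q = 156.8
Solving the pair gives M_P = 61.22 kN·m and M_Q = 47.77 kN·m (hogging).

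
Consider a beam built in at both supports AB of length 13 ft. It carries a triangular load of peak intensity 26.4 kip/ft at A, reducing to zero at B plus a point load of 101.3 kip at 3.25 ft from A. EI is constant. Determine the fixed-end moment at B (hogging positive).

M_B = 210.4 kip·ft

Release both end moments; the primary structure is a simply-supported span AB with redundants M_A and M_B.
End rotations of the released simple span under the applied load (×1/EI):
  at A: triangular load, peak 26.4: w₀L³/(45EI) = 1289/EI
  at B: triangular load, peak 26.4: 7w₀L³/(360EI) = 1128/EI
  at A: point load 101.3 at a = 3.25: Pab(L + b)/(6LEI) = 936.2/EI
  at B: point load 101.3 at a = 3.25: Pab(L + a)/(6LEI) = 668.7/EI
  θ_A0 = 2225/EI,  θ_B0 = 1797/EI
Flexibility coefficients: a unit moment at one end gives L/(3EI) there and L/(6EI) at the far end, so f₁₁ = f₂₂ = 4.333/EI and f₁₂ = f₂₁ = 2.167/EI.
Compatibility — zero rotation at each built-in end:
  4.333 M_A + 2.167 M_B = 2225
  2.167 M_A + 4.333 M_B = 1797
Solving the pair gives M_A = 408.3 kip·ft and M_B = 210.4 kip·ft (hogging).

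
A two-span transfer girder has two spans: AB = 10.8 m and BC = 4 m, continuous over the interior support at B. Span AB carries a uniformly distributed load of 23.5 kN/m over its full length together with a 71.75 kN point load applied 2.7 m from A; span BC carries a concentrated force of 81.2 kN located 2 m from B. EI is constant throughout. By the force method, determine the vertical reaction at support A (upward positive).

Insert a hinge at B; M_B is the redundant, and each span becomes simply supported.
Discontinuity in slope at B on the released structure — sum the simple-span end rotations:
  span AB: UDL 23.5: wL³/(24EI) = 1233/EI
  span AB: point load 71.75 at a = 2.7: Pab(L + a)/(6LEI) = 326.9/EI
  span BC: point load 81.2 at a = 2: Pab(L + b)/(6LEI) = 81.2/EI
  relative rotation θ_0 = (1560 + 81.2)/EI = 1642/EI
A unit hogging moment at B produces rotation L₁/(3EI) + L₂/(3EI) = 4.933/EI.
Compatibility: M_B·(L₁+L₂)/(3EI) = θ_0, giving M_B = 332.8 kN·m (hogging).
Span AB, ΣM about A with M_B applied at B: R_B^{AB}·10.8 = 1564 + 332.8, so R_B^{AB} = 175.6 kN and R_A = 325.6 − 175.6 = 149.9 kN.

R_A = 149.9 kN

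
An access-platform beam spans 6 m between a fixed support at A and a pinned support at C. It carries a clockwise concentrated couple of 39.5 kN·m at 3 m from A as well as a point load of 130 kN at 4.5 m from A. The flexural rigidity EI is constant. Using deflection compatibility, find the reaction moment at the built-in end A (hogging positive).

Take the reaction at C as the redundant and release it; the primary structure is a cantilever fixed at A.
Deflection at C on the released cantilever, summing each load's contribution:
  clockwise couple 39.5 at a = 3: M₀a(2L − a)/(2EI) = 533.2/EI
  point load 130 at a = 4.5: Pa²(3L − a)/(6EI) = 5923/EI
  δ_0 = 6456/EI
Tip deflection under a unit load at C: L³/(3EI) = 72/EI.
The prop prevents deflection at C: R_C = δ_0/δ_{CC} = 6456/72 = 89.67 kN.
Moment equilibrium about A: M_A = Σ(load moments about A) − R_C·L = 624.5 − 89.67×6 = 86.47 kN·m.

M_A = 86.47 kN·m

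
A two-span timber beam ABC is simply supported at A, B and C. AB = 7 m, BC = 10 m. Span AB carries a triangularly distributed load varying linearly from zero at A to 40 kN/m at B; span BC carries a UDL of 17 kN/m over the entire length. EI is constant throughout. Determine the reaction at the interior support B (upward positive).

R_B = 221.8 kN

Release continuity at B by inserting a hinge; the redundant is the internal moment M_B. The primary structure is two simply-supported spans AB and BC.
Discontinuity in slope at B on the released structure — sum the simple-span end rotations:
  span AB: triangular load, peak 40: w₀L³/(45EI) = 304.9/EI
  span BC: UDL 17: wL³/(24EI) = 708.3/EI
  relative rotation θ_0 = (304.9 + 708.3)/EI = 1013/EI
A unit hogging moment at B produces rotation L₁/(3EI) + L₂/(3EI) = 5.667/EI.
Slope continuity at B: θ_0 = M_B·5.667/EI, so M_B = 1013/5.667 = 178.8 kN·m (hogging).
Span AB, ΣM about A with M_B applied at B: R_B^{AB}·7 = 653.3 + 178.8, so R_B^{AB} = 118.9 kN and R_A = 140 − 118.9 = 21.12 kN.
Span BC, ΣM about C: R_B^{BC}·10 = 850 + 178.8, so R_B^{BC} = 102.9 kN and R_C = 170 − 102.9 = 67.12 kN.
R_B = 118.9 + 102.9 = 221.8 kN.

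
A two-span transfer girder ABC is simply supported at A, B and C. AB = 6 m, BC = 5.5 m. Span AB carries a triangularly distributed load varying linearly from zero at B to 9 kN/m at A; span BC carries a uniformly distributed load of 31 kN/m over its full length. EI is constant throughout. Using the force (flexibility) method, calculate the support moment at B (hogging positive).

Insert a hinge at B; M_B is the redundant, and each span becomes simply supported.
End slopes at the hinge B, treating each span as simply supported:
  span AB: triangular load, peak 9: 7w₀L³/(360EI) = 37.8/EI
  span BC: UDL 31: wL³/(24EI) = 214.9/EI
  relative rotation θ_0 = (37.8 + 214.9)/EI = 252.7/EI
A unit hogging moment at B produces rotation L₁/(3EI) + L₂/(3EI) = 3.833/EI.
Slope continuity at B: θ_0 = M_B·3.833/EI, so M_B = 252.7/3.833 = 65.92 kN·m (hogging).

M_B = 65.92 kN·m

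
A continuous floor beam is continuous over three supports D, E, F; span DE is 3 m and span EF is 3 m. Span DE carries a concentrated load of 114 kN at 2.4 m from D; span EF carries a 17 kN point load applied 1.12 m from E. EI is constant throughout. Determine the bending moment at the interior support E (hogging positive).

Take M_E as the redundant. Released structure: two simple spans DE and EF with a hinge at E.
Discontinuity in slope at E on the released structure — sum the simple-span end rotations:
  span DE: point load 114 at a = 2.4: Pab(L + a)/(6LEI) = 49.25/EI
  span EF: point load 17 at a = 1.12: Pab(L + b)/(6LEI) = 9.704/EI
  relative rotation θ_0 = (49.25 + 9.704)/EI = 58.95/EI
A unit hogging moment at E produces rotation L₁/(3EI) + L₂/(3EI) = 2/EI.
Compatibility: M_E·(L₁+L₂)/(3EI) = θ_0, giving M_E = 29.48 kN·m (hogging).

M_E = 29.48 kN·m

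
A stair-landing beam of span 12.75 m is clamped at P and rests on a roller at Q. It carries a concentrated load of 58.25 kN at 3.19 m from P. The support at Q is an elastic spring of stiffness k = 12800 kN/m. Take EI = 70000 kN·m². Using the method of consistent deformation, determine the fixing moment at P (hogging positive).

M_P = 122.4 kN·m

Remove the prop at Q; the released (primary) structure is a cantilever built in at P.
Primary-structure tip deflection at Q by superposition:
  point load 58.25 at a = 3.19: Pa²(3L − a)/(6EI) = 3464/EI
Tip deflection under a unit load at Q: L³/(3EI) = 690.9/EI.
With EI = 70000 kN·m²: δ_0 = 0.049481 m and δ_{QQ} = 0.00987 m/kN.
Compatibility — the spring shortens by R_Q/k under the reaction it provides: δ_0 − R_Q·δ_{QQ} = R_Q/k. With 1/k = 0.000078 m/kN, R_Q = δ_0 / (δ_{QQ} + 1/k) = 0.049481 / (0.00987 + 0.000078) = 4.974 kN.
Moment equilibrium about P: M_P = Σ(load moments about P) − R_Q·L = 185.8 − 4.974×12.75 = 122.4 kN·m.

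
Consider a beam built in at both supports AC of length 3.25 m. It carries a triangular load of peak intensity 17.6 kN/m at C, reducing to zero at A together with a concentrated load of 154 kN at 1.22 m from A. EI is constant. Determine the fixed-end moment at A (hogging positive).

Take the two fixed-end moments M_A, M_C as redundants; the released structure is the simple span AC.
Simple-span end rotations at A and C under the given loads:
  at A: triangular load, peak 17.6: 7w₀L³/(360EI) = 11.75/EI
  at C: triangular load, peak 17.6: w₀L³/(45EI) = 13.43/EI
  at A: point load 154 at a = 1.22: Pab(L + b)/(6LEI) = 103.3/EI
  at C: point load 154 at a = 1.22: Pab(L + a)/(6LEI) = 87.43/EI
  θ_A0 = 115/EI,  θ_C0 = 100.9/EI
Flexibility coefficients: a unit moment at one end gives L/(3EI) there and L/(6EI) at the far end, so f₁₁ = f₂₂ = 1.083/EI and f₁₂ = f₂₁ = 0.5417/EI.
Compatibility — zero rotation at each built-in end:
  1.083 M_A + 0.5417 M_C = 115
  0.5417 M_A + 1.083 M_C = 100.9
Solving the pair gives M_A = 79.5 kN·m and M_C = 53.35 kN·m (hogging).

M_A = 79.5 kN·m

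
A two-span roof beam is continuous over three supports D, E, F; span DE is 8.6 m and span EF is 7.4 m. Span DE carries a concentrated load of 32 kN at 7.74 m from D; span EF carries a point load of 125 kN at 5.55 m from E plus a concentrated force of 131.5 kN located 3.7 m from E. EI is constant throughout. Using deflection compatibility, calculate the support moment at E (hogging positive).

M_E = 147.2 kN·m

Insert a hinge at E; M_E is the redundant, and each span becomes simply supported.
Rotations at E on the released spans (each span's end-slope, ×1/EI):
  span DE: point load 32 at a = 7.74: Pab(L + a)/(6LEI) = 67.45/EI
  span EF: point load 125 at a = 5.55: Pab(L + b)/(6LEI) = 267.4/EI
  span EF: point load 131.5 at a = 3.7: Pab(L + b)/(6LEI) = 450.1/EI
  relative rotation θ_0 = (67.45 + 717.4)/EI = 784.9/EI
A unit hogging moment at E produces rotation L₁/(3EI) + L₂/(3EI) = 5.333/EI.
Compatibility: M_E·(L₁+L₂)/(3EI) = θ_0, giving M_E = 147.2 kN·m (hogging).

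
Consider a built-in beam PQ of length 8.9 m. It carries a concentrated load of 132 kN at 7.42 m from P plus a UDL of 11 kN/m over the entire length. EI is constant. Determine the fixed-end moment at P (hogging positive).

Take the two fixed-end moments M_P, M_Q as redundants; the released structure is the simple span PQ.
Simple-span end rotations at P and Q under the given loads:
  at P: point load 132 at a = 7.42: Pab(L + b)/(6LEI) = 281.8/EI
  at Q: point load 132 at a = 7.42: Pab(L + a)/(6LEI) = 443/EI
  at P: UDL 11: wL³/(24EI) = 323.1/EI
  at Q: UDL 11: wL³/(24EI) = 323.1/EI
  θ_P0 = 604.9/EI,  θ_Q0 = 766.1/EI
Flexibility coefficients: a unit moment at one end gives L/(3EI) there and L/(6EI) at the far end, so f₁₁ = f₂₂ = 2.967/EI and f₁₂ = f₂₁ = 1.483/EI.
Compatibility — zero rotation at each built-in end:
  2.967 M_P + 1.483 M_Q = 604.9
  1.483 M_P + 2.967 M_Q = 766.1
Solving the pair gives M_P = 99.69 kN·m and M_Q = 208.4 kN·m (hogging).

M_P = 99.69 kN·m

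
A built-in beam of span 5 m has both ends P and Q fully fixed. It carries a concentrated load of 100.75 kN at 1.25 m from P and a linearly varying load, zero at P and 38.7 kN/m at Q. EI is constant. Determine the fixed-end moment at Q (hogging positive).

Take the two fixed-end moments M_P, M_Q as redundants; the released structure is the simple span PQ.
End rotations of the released simple span under the applied load (×1/EI):
  at P: point load 100.75 at a = 1.25: Pab(L + b)/(6LEI) = 137.7/EI
  at Q: point load 100.75 at a = 1.25: Pab(L + a)/(6LEI) = 98.39/EI
  at P: triangular load, peak 38.7: 7w₀L³/(360EI) = 94.06/EI
  at Q: triangular load, peak 38.7: w₀L³/(45EI) = 107.5/EI
  θ_P0 = 231.8/EI,  θ_Q0 = 205.9/EI
Flexibility coefficients: a unit moment at one end gives L/(3EI) there and L/(6EI) at the far end, so f₁₁ = f₂₂ = 1.667/EI and f₁₂ = f₂₁ = 0.8333/EI.
Compatibility — zero rotation at each built-in end:
  1.667 M_P + 0.8333 M_Q = 231.8
  0.8333 M_P + 1.667 M_Q = 205.9
Solving the pair gives M_P = 103.1 kN·m and M_Q = 71.99 kN·m (hogging).

M_Q = 71.99 kN·m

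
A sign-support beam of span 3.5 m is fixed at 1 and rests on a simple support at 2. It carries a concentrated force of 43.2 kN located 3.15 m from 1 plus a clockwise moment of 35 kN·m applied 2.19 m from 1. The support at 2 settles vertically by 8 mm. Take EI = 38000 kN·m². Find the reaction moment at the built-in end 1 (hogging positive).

M_1 = 71.79 kN·m

Take the reaction at 2 as the redundant and release it; the primary structure is a cantilever fixed at 1.
Deflection at 2 on the released cantilever, summing each load's contribution:
  point load 43.2 at a = 3.15: Pa²(3L − a)/(6EI) = 525.1/EI
  clockwise couple 35 at a = 2.19: M₀a(2L − a)/(2EI) = 184.3/EI
  δ_0 = 709.4/EI
Tip deflection under a unit load at 2: L³/(3EI) = 14.29/EI.
With EI = 38000 kN·m²: δ_0 = 0.01867 m and δ_{22} = 0.000376 m/kN.
Compatibility — the beam at 2 must follow the support down by 0.008 m: δ_0 − R_2·δ_{22} = 0.008, so R_2 = (0.01867 − 0.008)/0.000376 = 28.37 kN.
Moment equilibrium about 1: M_1 = Σ(load moments about 1) − R_2·L = 171.1 − 28.37×3.5 = 71.79 kN·m.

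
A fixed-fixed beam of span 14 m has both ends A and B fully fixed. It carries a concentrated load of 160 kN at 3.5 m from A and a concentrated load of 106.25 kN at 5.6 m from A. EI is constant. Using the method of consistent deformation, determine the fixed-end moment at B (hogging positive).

M_B = 247.8 kN·m

Release both end moments; the primary structure is a simply-supported span AB with redundants M_A and M_B.
Simple-span end rotations at A and B under the given loads:
  at A: point load 160 at a = 3.5: Pab(L + b)/(6LEI) = 1715/EI
  at B: point load 160 at a = 3.5: Pab(L + a)/(6LEI) = 1225/EI
  at A: point load 106.25 at a = 5.6: Pab(L + b)/(6LEI) = 1333/EI
  at B: point load 106.25 at a = 5.6: Pab(L + a)/(6LEI) = 1166/EI
  θ_A0 = 3048/EI,  θ_B0 = 2391/EI
Flexibility coefficients: a unit moment at one end gives L/(3EI) there and L/(6EI) at the far end, so f₁₁ = f₂₂ = 4.667/EI and f₁₂ = f₂₁ = 2.333/EI.
Compatibility — zero rotation at each built-in end:
  4.667 M_A + 2.333 M_B = 3048
  2.333 M_A + 4.667 M_B = 2391
Solving the pair gives M_A = 529.2 kN·m and M_B = 247.8 kN·m (hogging).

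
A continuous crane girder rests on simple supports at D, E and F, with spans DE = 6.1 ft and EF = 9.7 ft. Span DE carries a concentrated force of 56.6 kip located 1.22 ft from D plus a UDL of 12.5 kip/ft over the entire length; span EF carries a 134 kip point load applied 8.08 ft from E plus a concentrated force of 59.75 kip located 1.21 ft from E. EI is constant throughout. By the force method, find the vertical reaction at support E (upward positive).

Insert a hinge at E; M_E is the redundant, and each span becomes simply supported.
Discontinuity in slope at E on the released structure — sum the simple-span end rotations:
  span DE: point load 56.6 at a = 1.22: Pab(L + a)/(6LEI) = 67.39/EI
  span DE: UDL 12.5: wL³/(24EI) = 118.2/EI
  span EF: point load 134 at a = 8.08: Pab(L + b)/(6LEI) = 341.2/EI
  span EF: point load 59.75 at a = 1.21: Pab(L + b)/(6LEI) = 191.8/EI
  relative rotation θ_0 = (185.6 + 533)/EI = 718.6/EI
A unit hogging moment at E produces rotation L₁/(3EI) + L₂/(3EI) = 5.267/EI.
Slope continuity at E: θ_0 = M_E·5.267/EI, so M_E = 718.6/5.267 = 136.4 kip·ft (hogging).
Span DE, ΣM about D with M_E applied at E: R_E^{DE}·6.1 = 301.6 + 136.4, so R_E^{DE} = 71.81 kip and R_D = 132.8 − 71.81 = 61.04 kip.
Span EF, ΣM about F: R_E^{EF}·9.7 = 724.4 + 136.4, so R_E^{EF} = 88.74 kip and R_F = 193.8 − 88.74 = 105 kip.
R_E = 71.81 + 88.74 = 160.6 kip.

R_E = 160.6 kip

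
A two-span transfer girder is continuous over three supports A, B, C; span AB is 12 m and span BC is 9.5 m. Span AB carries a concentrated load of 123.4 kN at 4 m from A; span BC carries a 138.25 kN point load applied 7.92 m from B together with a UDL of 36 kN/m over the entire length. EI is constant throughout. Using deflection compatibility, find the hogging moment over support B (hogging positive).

Release continuity at B by inserting a hinge; the redundant is the internal moment M_B. The primary structure is two simply-supported spans AB and BC.
Rotations at B on the released spans (each span's end-slope, ×1/EI):
  span AB: point load 123.4 at a = 4: Pab(L + a)/(6LEI) = 877.5/EI
  span BC: point load 138.25 at a = 7.92: Pab(L + b)/(6LEI) = 336.3/EI
  span BC: UDL 36: wL³/(24EI) = 1286/EI
  relative rotation θ_0 = (877.5 + 1622)/EI = 2500/EI
A unit hogging moment at B produces rotation L₁/(3EI) + L₂/(3EI) = 7.167/EI.
Compatibility: M_B·(L₁+L₂)/(3EI) = θ_0, giving M_B = 348.8 kN·m (hogging).

M_B = 348.8 kN·m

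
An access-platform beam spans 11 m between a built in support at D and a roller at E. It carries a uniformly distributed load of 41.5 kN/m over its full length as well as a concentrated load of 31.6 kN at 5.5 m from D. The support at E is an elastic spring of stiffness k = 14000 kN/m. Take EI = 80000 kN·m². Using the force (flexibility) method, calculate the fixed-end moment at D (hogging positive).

Release the roller at E. Primary structure: cantilever fixed at D.
Deflection at E on the released cantilever, summing each load's contribution:
  UDL 41.5: wL⁴/(8EI) = 75950/EI
  point load 31.6 at a = 5.5: Pa²(3L − a)/(6EI) = 4381/EI
  δ_0 = 80331/EI
Tip deflection under a unit load at E: L³/(3EI) = 443.7/EI.
With EI = 80000 kN·m²: δ_0 = 1.0041 m and δ_{EE} = 0.005546 m/kN.
Compatibility — the spring shortens by R_E/k under the reaction it provides: δ_0 − R_E·δ_{EE} = R_E/k. With 1/k = 0.000071 m/kN, R_E = δ_0 / (δ_{EE} + 1/k) = 1.0041 / (0.005546 + 0.000071) = 178.8 kN.
Moment equilibrium about D: M_D = Σ(load moments about D) − R_E·L = 2685 − 178.8×11 = 718.2 kN·m.

M_D = 718.2 kN·m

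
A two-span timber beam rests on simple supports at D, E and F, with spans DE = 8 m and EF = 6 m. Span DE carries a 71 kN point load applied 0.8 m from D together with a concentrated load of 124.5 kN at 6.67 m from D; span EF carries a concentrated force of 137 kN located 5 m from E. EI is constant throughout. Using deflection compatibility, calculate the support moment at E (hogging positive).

M_E = 116.9 kN·m

Insert a hinge at E; M_E is the redundant, and each span becomes simply supported.
Discontinuity in slope at E on the released structure — sum the simple-span end rotations:
  span DE: point load 71 at a = 0.8: Pab(L + a)/(6LEI) = 74.98/EI
  span DE: point load 124.5 at a = 6.67: Pab(L + a)/(6LEI) = 337.5/EI
  span EF: point load 137 at a = 5: Pab(L + b)/(6LEI) = 133.2/EI
  relative rotation θ_0 = (412.5 + 133.2)/EI = 545.7/EI
A unit hogging moment at E produces rotation L₁/(3EI) + L₂/(3EI) = 4.667/EI.
Compatibility: M_E·(L₁+L₂)/(3EI) = θ_0, giving M_E = 116.9 kN·m (hogging).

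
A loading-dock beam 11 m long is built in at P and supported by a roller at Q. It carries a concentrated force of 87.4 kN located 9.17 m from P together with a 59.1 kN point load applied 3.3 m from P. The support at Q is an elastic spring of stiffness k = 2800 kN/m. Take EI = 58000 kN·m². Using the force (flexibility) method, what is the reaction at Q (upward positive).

Remove the prop at Q; the released (primary) structure is a cantilever built in at P.
Deflection at Q on the released cantilever, summing each load's contribution:
  point load 87.4 at a = 9.17: Pa²(3L − a)/(6EI) = 29189/EI
  point load 59.1 at a = 3.3: Pa²(3L − a)/(6EI) = 3186/EI
  δ_0 = 32375/EI
Flexibility coefficient — unit upward force at Q: δ_{QQ} = L³/(3EI) = 443.7/EI.
With EI = 58000 kN·m²: δ_0 = 0.55819 m and δ_{QQ} = 0.007649 m/kN.
Compatibility — the spring shortens by R_Q/k under the reaction it provides: δ_0 − R_Q·δ_{QQ} = R_Q/k. With 1/k = 0.000357 m/kN, R_Q = δ_0 / (δ_{QQ} + 1/k) = 0.55819 / (0.007649 + 0.000357) = 69.72 kN.

R_Q = 69.72 kN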